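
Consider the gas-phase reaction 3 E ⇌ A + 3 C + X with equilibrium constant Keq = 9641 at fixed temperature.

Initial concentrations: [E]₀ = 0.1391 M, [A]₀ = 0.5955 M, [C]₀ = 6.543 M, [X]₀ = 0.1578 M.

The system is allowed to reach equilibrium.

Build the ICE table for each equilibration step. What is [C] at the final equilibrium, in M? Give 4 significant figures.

[C]_eq = 6.542 M

Q₀ = 9780 vs Keq = 9641 ⇒ Q>K, reverse
Step 1:
                    E           A           C           X
  I            0.1391      0.5955       6.543      0.1578
  C        5.8055e-04 -1.9352e-04 -5.8055e-04 -1.9352e-04
  E            0.1397      0.5953       6.542      0.1576
  solve Keq expr → x = -1.9352e-04; check Q = 9641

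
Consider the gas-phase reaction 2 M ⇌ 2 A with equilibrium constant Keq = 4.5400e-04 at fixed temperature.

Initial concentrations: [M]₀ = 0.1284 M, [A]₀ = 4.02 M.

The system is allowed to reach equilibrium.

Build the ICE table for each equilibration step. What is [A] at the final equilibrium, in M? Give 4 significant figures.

Q₀ = 980.2 vs Keq = 4.5400e-04 ⇒ Q>K, reverse
Step 1:
                   M          A
  Initial     0.1284       4.02
  Change       3.933     -3.933
  Equil        4.062    0.08655
  solve Keq expr → x = -1.967; check Q = 4.5400e-04

[A]_eq = 0.08655 M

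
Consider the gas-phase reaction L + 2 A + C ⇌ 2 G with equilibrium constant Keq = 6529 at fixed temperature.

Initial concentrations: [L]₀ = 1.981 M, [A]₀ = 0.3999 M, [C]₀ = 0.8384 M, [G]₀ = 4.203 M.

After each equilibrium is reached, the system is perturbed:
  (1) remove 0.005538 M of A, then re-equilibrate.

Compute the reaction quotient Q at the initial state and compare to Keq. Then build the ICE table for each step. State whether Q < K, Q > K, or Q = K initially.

Q₀ = 66.51 vs Keq = 6529 ⇒ Q<K, forward
Step 1:
                  L         A         C         G
  Initial     1.981    0.3999    0.8384     4.203
  Change    -0.1742   -0.3485   -0.1742    0.3485
  Equil       1.807   0.05142    0.6642     4.551
  solve Keq expr → x = 0.1742; check Q = 6529
Then remove 0.005538 M of A.
Step 2:
                  L         A         C         G
  Initial     1.807   0.04588    0.6642     4.551
  Change   0.002669  0.005337  0.002669 -0.005337
  Equil       1.809   0.05122    0.6668     4.546
  solve Keq expr → x = -0.002669; check Q = 6529

Q₀ = 66.51; Q < K (proceeds forward)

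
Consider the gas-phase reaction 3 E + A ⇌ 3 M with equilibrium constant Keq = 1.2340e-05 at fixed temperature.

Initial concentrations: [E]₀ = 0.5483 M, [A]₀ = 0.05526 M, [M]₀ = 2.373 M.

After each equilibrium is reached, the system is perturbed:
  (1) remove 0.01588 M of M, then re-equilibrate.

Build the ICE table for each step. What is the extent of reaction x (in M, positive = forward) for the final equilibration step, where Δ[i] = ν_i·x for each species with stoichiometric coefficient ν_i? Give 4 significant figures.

Q₀ = 1467 vs Keq = 1.2340e-05 ⇒ Q>K, reverse
Step 1:
                  E         A         M
  Initial    0.5483   0.05526     2.373
  Change      2.311    0.7703    -2.311
  Equil       2.859    0.8256   0.06199
  solve Keq expr → x = -0.7703; check Q = 1.2340e-05
Then remove 0.01588 M of M.
Step 2:
                  E         A         M
  Initial     2.859    0.8256   0.04611
  Change   -0.01542 -0.005139   0.01542
  Equil       2.844    0.8205   0.06152
  solve Keq expr → x = 0.005139; check Q = 1.2340e-05

x = 0.005139 M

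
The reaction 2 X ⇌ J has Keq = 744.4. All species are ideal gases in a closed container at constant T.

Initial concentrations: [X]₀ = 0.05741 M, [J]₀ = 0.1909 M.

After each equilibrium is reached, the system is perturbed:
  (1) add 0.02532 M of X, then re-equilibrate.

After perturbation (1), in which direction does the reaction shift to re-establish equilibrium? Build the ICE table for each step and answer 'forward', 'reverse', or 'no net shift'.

Direction: forward

Q₀ = 57.92 vs Keq = 744.4 ⇒ Q<K, forward
Step 1:
                    X           J
  init        0.05741      0.1909
  Δ          -0.04057     0.02028
  eq          0.01684      0.2112
  solve Keq expr → x = 0.02028; check Q = 744.4
Then add 0.02532 M of X.
Step 2:
                    X           J
  init        0.04216      0.2112
  Δ          -0.02483     0.01242
  eq          0.01733      0.2236
  solve Keq expr → x = 0.01242; check Q = 744.4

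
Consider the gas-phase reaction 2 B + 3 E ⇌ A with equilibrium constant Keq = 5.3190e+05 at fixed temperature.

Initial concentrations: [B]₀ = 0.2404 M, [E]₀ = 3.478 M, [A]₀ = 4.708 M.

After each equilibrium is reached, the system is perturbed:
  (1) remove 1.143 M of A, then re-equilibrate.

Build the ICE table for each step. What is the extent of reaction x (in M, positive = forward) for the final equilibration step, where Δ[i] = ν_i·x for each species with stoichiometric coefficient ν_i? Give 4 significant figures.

Q₀ = 1.936 vs Keq = 5.3190e+05 ⇒ Q<K, forward
Step 1:
                    B           E           A
  init         0.2404       3.478       4.708
  Δ           -0.2399     -0.3598      0.1199
  eq       5.4715e-04       3.118       4.828
  solve Keq expr → x = 0.1199; check Q = 5.3190e+05
Then remove 1.143 M of A.
Step 2:
                    B           E           A
  init     5.4715e-04       3.118       3.685
  Δ       -6.9110e-05 -1.0366e-04  3.4555e-05
  eq       4.7804e-04       3.118       3.685
  solve Keq expr → x = 3.4555e-05; check Q = 5.3190e+05

x = 3.4555e-05 M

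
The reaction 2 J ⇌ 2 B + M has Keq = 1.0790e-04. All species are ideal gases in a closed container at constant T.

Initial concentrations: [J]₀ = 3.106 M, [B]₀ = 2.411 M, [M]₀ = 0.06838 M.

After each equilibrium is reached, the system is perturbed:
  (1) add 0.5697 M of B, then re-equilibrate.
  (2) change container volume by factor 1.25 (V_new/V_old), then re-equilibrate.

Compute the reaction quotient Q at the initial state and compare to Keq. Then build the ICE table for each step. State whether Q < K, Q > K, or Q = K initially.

Q₀ = 0.0412 vs Keq = 1.0790e-04 ⇒ Q>K, reverse
Step 1:
                    J           B           M
  I             3.106       2.411     0.06838
  C            0.1363     -0.1363    -0.06816
  E             3.242       2.275  2.1923e-04
  solve Keq expr → x = -0.06816; check Q = 1.0790e-04
Then add 0.5697 M of B.
Step 2:
                    J           B           M
  I             3.242       2.844  2.1923e-04
  C        1.5799e-04 -1.5799e-04 -7.8994e-05
  E             3.242       2.844  1.4023e-04
  solve Keq expr → x = -7.8994e-05; check Q = 1.0790e-04
Then change container volume by factor 1.25 (V_new/V_old).
Step 3:
                    J           B           M
  I             2.594       2.275  1.1219e-04
  C       -5.6067e-05  5.6067e-05  2.8034e-05
  E             2.594       2.275  1.4022e-04
  solve Keq expr → x = 2.8034e-05; check Q = 1.0790e-04

Q₀ = 0.0412; Q > K (proceeds reverse)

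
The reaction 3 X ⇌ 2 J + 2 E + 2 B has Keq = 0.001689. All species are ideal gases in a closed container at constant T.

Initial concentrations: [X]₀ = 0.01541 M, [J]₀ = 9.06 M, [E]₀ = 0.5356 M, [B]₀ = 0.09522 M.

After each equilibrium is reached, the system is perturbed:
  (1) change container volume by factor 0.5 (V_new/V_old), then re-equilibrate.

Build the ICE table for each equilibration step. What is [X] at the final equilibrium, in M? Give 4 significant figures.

Q₀ = 5.8343e+04 vs Keq = 0.001689 ⇒ Q>K, reverse
Step 1:
                   X          J          E          B
  Initial    0.01541       9.06     0.5356    0.09522
  Change      0.1419   -0.09457   -0.09457   -0.09457
  Equil       0.1573      8.965      0.441 6.4824e-04
  solve Keq expr → x = -0.04729; check Q = 0.001689
Then change container volume by factor 0.5 (V_new/V_old).
Step 2:
                   X          J          E          B
  Initial     0.3145      17.93     0.8821   0.001296
  Change    0.001252 -8.3491e-04 -8.3491e-04 -8.3491e-04
  Equil       0.3158      17.93     0.8812 4.6157e-04
  solve Keq expr → x = -4.1745e-04; check Q = 0.001689

[X]_eq = 0.3158 M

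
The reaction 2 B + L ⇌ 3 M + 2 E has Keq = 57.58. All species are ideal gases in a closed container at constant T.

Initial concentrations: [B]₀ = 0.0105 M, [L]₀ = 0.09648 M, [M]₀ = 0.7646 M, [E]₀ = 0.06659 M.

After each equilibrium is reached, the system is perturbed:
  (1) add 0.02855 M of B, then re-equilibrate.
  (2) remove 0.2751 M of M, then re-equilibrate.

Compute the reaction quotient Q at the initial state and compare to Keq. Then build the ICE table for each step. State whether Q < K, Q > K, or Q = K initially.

Q₀ = 186.3; Q > K (proceeds reverse)

Q₀ = 186.3 vs Keq = 57.58 ⇒ Q>K, reverse
Step 1:
                   B          L          M          E
  Initial     0.0105    0.09648     0.7646    0.06659
  Change    0.006094   0.003047   -0.00914  -0.006094
  Equil      0.01659    0.09953     0.7555     0.0605
  solve Keq expr → x = -0.003047; check Q = 57.58
Then add 0.02855 M of B.
Step 2:
                   B          L          M          E
  Initial    0.04514    0.09953     0.7555     0.0605
  Change    -0.02032   -0.01016    0.03048    0.02032
  Equil      0.02482    0.08937     0.7859    0.08082
  solve Keq expr → x = 0.01016; check Q = 57.58
Then remove 0.2751 M of M.
Step 3:
                   B          L          M          E
  Initial    0.02482    0.08937     0.5108    0.08082
  Change   -0.009309  -0.004655    0.01396   0.009309
  Equil      0.01551    0.08471     0.5248    0.09013
  solve Keq expr → x = 0.004655; check Q = 57.58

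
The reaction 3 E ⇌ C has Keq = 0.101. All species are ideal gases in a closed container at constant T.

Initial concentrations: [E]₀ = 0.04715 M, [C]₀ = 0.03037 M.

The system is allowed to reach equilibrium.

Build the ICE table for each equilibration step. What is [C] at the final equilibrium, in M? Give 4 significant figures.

[C]_eq = 2.6240e-04 M

Q₀ = 289.7 vs Keq = 0.101 ⇒ Q>K, reverse
Step 1:
                   E          C
  Initial    0.04715    0.03037
  Change     0.09032   -0.03011
  Equil       0.1375 2.6240e-04
  solve Keq expr → x = -0.03011; check Q = 0.101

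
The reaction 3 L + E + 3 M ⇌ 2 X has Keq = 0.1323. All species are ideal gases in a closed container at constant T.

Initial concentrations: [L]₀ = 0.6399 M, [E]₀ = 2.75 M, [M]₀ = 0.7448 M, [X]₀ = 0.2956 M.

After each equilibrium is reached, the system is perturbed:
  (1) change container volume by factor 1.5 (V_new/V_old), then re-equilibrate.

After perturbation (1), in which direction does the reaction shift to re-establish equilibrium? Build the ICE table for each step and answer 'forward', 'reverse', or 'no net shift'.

Q₀ = 0.2935 vs Keq = 0.1323 ⇒ Q>K, reverse
Step 1:
                    L           E           M           X
  init         0.6399        2.75      0.7448      0.2956
  Δ           0.05981     0.01994     0.05981    -0.03987
  eq           0.6997        2.77      0.8046      0.2557
  solve Keq expr → x = -0.01994; check Q = 0.1323
Then change container volume by factor 1.5 (V_new/V_old).
Step 2:
                    L           E           M           X
  init         0.4665       1.847      0.5364      0.1705
  Δ           0.09659      0.0322     0.09659    -0.06439
  eq           0.5631       1.879       0.633      0.1061
  solve Keq expr → x = -0.0322; check Q = 0.1323

Direction: reverse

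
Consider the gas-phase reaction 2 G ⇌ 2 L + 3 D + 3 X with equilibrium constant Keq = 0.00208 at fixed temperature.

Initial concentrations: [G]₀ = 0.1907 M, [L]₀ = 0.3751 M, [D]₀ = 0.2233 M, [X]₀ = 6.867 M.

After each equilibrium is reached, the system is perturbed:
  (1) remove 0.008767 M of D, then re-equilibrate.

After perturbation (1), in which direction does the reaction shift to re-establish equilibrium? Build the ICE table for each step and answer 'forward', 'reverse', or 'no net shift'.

Direction: forward

Q₀ = 13.95 vs Keq = 0.00208 ⇒ Q>K, reverse
Step 1:
                  G         L         D         X
  I          0.1907    0.3751    0.2233     6.867
  C          0.1333   -0.1333      -0.2      -0.2
  E           0.324    0.2418   0.02328     6.667
  solve Keq expr → x = -0.06667; check Q = 0.00208
Then remove 0.008767 M of D.
Step 2:
                  G         L         D         X
  I           0.324    0.2418   0.01451     6.667
  C       -0.005427  0.005427  0.008141  0.008141
  E          0.3186    0.2472   0.02265     6.675
  solve Keq expr → x = 0.002714; check Q = 0.00208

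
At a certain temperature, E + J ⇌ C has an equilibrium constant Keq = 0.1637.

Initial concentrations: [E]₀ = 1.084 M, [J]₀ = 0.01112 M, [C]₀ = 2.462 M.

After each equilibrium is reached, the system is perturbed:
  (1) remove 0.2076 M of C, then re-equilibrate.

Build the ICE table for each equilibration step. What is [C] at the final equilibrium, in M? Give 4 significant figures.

Q₀ = 204.2 vs Keq = 0.1637 ⇒ Q>K, reverse
Step 1:
                   E          J          C
  init         1.084    0.01112      2.462
  Δ             1.69       1.69      -1.69
  eq           2.774      1.701     0.7723
  solve Keq expr → x = -1.69; check Q = 0.1637
Then remove 0.2076 M of C.
Step 2:
                   E          J          C
  init         2.774      1.701     0.5647
  Δ          -0.1212    -0.1212     0.1212
  eq           2.653       1.58     0.6859
  solve Keq expr → x = 0.1212; check Q = 0.1637

[C]_eq = 0.6859 M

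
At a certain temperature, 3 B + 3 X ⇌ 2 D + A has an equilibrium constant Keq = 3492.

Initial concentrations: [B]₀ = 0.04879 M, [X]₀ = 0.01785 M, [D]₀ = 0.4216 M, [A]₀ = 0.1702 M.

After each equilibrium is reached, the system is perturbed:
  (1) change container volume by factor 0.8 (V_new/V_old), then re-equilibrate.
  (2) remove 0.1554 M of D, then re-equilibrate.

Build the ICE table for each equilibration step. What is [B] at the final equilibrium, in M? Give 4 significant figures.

[B]_eq = 0.1518 M

Q₀ = 4.5799e+07 vs Keq = 3492 ⇒ Q>K, reverse
Step 1:
                    B           X           D           A
  init        0.04879     0.01785      0.4216      0.1702
  Δ           0.09831     0.09831    -0.06554    -0.03277
  eq           0.1471      0.1162      0.3561      0.1374
  solve Keq expr → x = -0.03277; check Q = 3492
Then change container volume by factor 0.8 (V_new/V_old).
Step 2:
                    B           X           D           A
  init         0.1839      0.1452      0.4451      0.1718
  Δ           -0.0153     -0.0153      0.0102    0.005101
  eq           0.1686      0.1299      0.4553      0.1769
  solve Keq expr → x = 0.005101; check Q = 3492
Then remove 0.1554 M of D.
Step 3:
                    B           X           D           A
  init         0.1686      0.1299      0.2999      0.1769
  Δ           -0.0168     -0.0168      0.0112    0.005601
  eq           0.1518      0.1131      0.3111      0.1825
  solve Keq expr → x = 0.005601; check Q = 3492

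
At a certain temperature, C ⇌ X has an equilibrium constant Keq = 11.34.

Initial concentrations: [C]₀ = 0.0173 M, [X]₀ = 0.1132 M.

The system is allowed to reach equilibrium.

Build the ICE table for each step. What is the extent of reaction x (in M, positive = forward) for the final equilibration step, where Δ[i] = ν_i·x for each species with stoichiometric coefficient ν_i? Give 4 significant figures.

Q₀ = 6.543 vs Keq = 11.34 ⇒ Q<K, forward
Step 1:
                    C           X
  init         0.0173      0.1132
  Δ         -0.006725    0.006725
  eq          0.01058      0.1199
  solve Keq expr → x = 0.006725; check Q = 11.34

x = 0.006725 M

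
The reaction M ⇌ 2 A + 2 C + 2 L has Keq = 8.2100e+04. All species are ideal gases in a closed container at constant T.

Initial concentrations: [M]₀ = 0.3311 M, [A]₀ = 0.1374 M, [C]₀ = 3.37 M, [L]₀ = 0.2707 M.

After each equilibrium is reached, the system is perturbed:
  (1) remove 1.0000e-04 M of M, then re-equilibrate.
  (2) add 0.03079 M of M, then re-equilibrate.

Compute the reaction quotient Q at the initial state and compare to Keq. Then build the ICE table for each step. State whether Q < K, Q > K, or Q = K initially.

Q₀ = 0.04745 vs Keq = 8.2100e+04 ⇒ Q<K, forward
Step 1:
                    M           A           C           L
  I            0.3311      0.1374        3.37      0.2707
  C            -0.331       0.662       0.662       0.662
  E        1.1007e-04      0.7994       4.032      0.9327
  solve Keq expr → x = 0.331; check Q = 8.2100e+04
Then remove 1.0000e-04 M of M.
Step 2:
                    M           A           C           L
  I        1.0069e-05      0.7994       4.032      0.9327
  C        9.9887e-05 -1.9977e-04 -1.9977e-04 -1.9977e-04
  E        1.0996e-04      0.7992       4.032      0.9325
  solve Keq expr → x = -9.9887e-05; check Q = 8.2100e+04
Then add 0.03079 M of M.
Step 3:
                    M           A           C           L
  I            0.0309      0.7992       4.032      0.9325
  C          -0.03075      0.0615      0.0615      0.0615
  E        1.4936e-04      0.8607       4.093       0.994
  solve Keq expr → x = 0.03075; check Q = 8.2100e+04

Q₀ = 0.04745; Q < K (proceeds forward)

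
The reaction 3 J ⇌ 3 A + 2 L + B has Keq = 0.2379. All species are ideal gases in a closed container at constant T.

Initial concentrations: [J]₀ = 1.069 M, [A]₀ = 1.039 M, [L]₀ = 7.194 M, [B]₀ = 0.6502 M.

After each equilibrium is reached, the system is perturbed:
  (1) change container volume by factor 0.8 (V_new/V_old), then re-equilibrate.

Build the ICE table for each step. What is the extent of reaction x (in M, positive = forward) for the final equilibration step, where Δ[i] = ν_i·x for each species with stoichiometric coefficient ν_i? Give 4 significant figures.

Q₀ = 30.9 vs Keq = 0.2379 ⇒ Q>K, reverse
Step 1:
                    J           A           L           B
  Initial       1.069       1.039       7.194      0.6502
  Change       0.6466     -0.6466     -0.4311     -0.2155
  Equil         1.716      0.3924       6.763      0.4347
  solve Keq expr → x = -0.2155; check Q = 0.2379
Then change container volume by factor 0.8 (V_new/V_old).
Step 2:
                    J           A           L           B
  Initial       2.144      0.4905       8.454      0.5433
  Change      0.07601    -0.07601    -0.05068    -0.02534
  Equil         2.221      0.4145       8.403       0.518
  solve Keq expr → x = -0.02534; check Q = 0.2379

x = -0.02534 M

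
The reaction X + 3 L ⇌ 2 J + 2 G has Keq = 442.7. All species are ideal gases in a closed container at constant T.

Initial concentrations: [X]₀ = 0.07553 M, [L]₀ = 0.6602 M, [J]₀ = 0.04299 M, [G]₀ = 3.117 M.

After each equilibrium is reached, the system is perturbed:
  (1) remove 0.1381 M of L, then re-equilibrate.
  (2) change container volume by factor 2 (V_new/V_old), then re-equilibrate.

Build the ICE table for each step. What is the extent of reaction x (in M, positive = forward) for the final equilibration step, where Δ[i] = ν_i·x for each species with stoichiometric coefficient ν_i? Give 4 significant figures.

Q₀ = 0.8262 vs Keq = 442.7 ⇒ Q<K, forward
Step 1:
                    X           L           J           G
  init        0.07553      0.6602     0.04299       3.117
  Δ           -0.0676     -0.2028      0.1352      0.1352
  eq         0.007928      0.4574      0.1782       3.252
  solve Keq expr → x = 0.0676; check Q = 442.7
Then remove 0.1381 M of L.
Step 2:
                    X           L           J           G
  init       0.007928      0.3193      0.1782       3.252
  Δ          0.007698      0.0231     -0.0154     -0.0154
  eq          0.01563      0.3424      0.1628       3.237
  solve Keq expr → x = -0.007698; check Q = 442.7
Then change container volume by factor 2 (V_new/V_old).
Step 3:
                    X           L           J           G
  init       0.007813      0.1712      0.0814       1.618
  Δ                 0           0           0           0
  eq         0.007813      0.1712      0.0814       1.618
  solve Keq expr → x = 0; check Q = 442.7

x = 0 M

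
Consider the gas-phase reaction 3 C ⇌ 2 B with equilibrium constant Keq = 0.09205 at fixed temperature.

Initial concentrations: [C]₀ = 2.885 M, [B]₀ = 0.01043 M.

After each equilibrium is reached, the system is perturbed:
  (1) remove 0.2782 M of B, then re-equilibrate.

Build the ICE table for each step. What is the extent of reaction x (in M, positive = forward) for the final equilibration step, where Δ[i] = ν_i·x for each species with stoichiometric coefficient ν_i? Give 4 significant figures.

x = 0.0737 M

Q₀ = 4.5303e-06 vs Keq = 0.09205 ⇒ Q<K, forward
Step 1:
                    C           B
  init          2.885     0.01043
  Δ            -1.084      0.7228
  eq            1.801      0.7332
  solve Keq expr → x = 0.3614; check Q = 0.09205
Then remove 0.2782 M of B.
Step 2:
                    C           B
  init          1.801       0.455
  Δ           -0.2211      0.1474
  eq             1.58      0.6024
  solve Keq expr → x = 0.0737; check Q = 0.09205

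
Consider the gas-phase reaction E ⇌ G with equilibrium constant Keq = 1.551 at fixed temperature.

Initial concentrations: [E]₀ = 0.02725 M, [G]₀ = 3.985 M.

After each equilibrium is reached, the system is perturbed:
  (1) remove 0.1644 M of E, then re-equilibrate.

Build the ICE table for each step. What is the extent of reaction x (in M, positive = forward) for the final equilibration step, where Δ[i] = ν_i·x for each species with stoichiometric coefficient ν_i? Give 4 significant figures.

x = -0.09995 M

Q₀ = 146.2 vs Keq = 1.551 ⇒ Q>K, reverse
Step 1:
                   E          G
  init       0.02725      3.985
  Δ            1.546     -1.546
  eq           1.573      2.439
  solve Keq expr → x = -1.546; check Q = 1.551
Then remove 0.1644 M of E.
Step 2:
                   E          G
  init         1.408      2.439
  Δ          0.09995   -0.09995
  eq           1.508      2.339
  solve Keq expr → x = -0.09995; check Q = 1.551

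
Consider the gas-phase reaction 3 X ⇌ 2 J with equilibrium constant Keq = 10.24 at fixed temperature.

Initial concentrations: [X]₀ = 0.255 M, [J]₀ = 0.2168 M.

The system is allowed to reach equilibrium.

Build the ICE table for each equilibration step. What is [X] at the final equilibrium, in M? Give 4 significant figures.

[X]_eq = 0.1882 M

Q₀ = 2.835 vs Keq = 10.24 ⇒ Q<K, forward
Step 1:
                   X          J
  init         0.255     0.2168
  Δ         -0.06677    0.04452
  eq          0.1882     0.2613
  solve Keq expr → x = 0.02226; check Q = 10.24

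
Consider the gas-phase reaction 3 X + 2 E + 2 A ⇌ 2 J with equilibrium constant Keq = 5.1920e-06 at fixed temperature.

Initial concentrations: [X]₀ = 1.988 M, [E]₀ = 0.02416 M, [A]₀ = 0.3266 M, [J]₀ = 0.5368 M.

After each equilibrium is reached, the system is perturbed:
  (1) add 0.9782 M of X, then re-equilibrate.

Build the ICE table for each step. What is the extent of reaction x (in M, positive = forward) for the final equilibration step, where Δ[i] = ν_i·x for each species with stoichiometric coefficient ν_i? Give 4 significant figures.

x = 0.001403 M

Q₀ = 589 vs Keq = 5.1920e-06 ⇒ Q>K, reverse
Step 1:
                  X         E         A         J
  I           1.988   0.02416    0.3266    0.5368
  C          0.7976    0.5317    0.5317   -0.5317
  E           2.786    0.5559    0.8583  0.005055
  solve Keq expr → x = -0.2659; check Q = 5.1920e-06
Then add 0.9782 M of X.
Step 2:
                  X         E         A         J
  I           3.764    0.5559    0.8583  0.005055
  C       -0.004208 -0.002805 -0.002805  0.002805
  E            3.76    0.5531    0.8555   0.00786
  solve Keq expr → x = 0.001403; check Q = 5.1920e-06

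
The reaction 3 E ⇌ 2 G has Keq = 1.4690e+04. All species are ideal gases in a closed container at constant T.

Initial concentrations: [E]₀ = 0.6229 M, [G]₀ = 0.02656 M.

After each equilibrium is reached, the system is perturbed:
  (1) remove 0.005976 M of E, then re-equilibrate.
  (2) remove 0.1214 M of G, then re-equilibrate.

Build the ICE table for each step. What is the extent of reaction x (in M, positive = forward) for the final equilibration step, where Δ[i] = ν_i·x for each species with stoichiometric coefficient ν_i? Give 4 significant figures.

Q₀ = 0.002919 vs Keq = 1.4690e+04 ⇒ Q<K, forward
Step 1:
                   E          G
  Initial     0.6229    0.02656
  Change     -0.5998     0.3998
  Equil      0.02313     0.4264
  solve Keq expr → x = 0.1999; check Q = 1.4690e+04
Then remove 0.005976 M of E.
Step 2:
                   E          G
  Initial    0.01716     0.4264
  Change    0.005835   -0.00389
  Equil      0.02299     0.4225
  solve Keq expr → x = -0.001945; check Q = 1.4690e+04
Then remove 0.1214 M of G.
Step 3:
                   E          G
  Initial    0.02299     0.3011
  Change   -0.004525   0.003017
  Equil      0.01847     0.3041
  solve Keq expr → x = 0.001508; check Q = 1.4690e+04

x = 0.001508 M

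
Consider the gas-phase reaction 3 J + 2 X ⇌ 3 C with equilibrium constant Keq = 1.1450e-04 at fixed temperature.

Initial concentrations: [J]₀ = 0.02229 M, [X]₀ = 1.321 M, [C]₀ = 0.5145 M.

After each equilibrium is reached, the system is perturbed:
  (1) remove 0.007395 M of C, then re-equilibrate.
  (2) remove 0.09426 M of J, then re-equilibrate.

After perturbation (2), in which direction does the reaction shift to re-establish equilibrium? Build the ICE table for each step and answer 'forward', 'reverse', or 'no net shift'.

Direction: reverse

Q₀ = 7047 vs Keq = 1.1450e-04 ⇒ Q>K, reverse
Step 1:
                    J           X           C
  I           0.02229       1.321      0.5145
  C            0.4805      0.3204     -0.4805
  E            0.5028       1.641     0.03397
  solve Keq expr → x = -0.1602; check Q = 1.1450e-04
Then remove 0.007395 M of C.
Step 2:
                    J           X           C
  I            0.5028       1.641     0.02658
  C         -0.006869   -0.004579    0.006869
  E            0.4959       1.637     0.03345
  solve Keq expr → x = 0.00229; check Q = 1.1450e-04
Then remove 0.09426 M of J.
Step 3:
                    J           X           C
  I            0.4017       1.637     0.03345
  C          0.005914    0.003943   -0.005914
  E            0.4076       1.641     0.02753
  solve Keq expr → x = -0.001971; check Q = 1.1450e-04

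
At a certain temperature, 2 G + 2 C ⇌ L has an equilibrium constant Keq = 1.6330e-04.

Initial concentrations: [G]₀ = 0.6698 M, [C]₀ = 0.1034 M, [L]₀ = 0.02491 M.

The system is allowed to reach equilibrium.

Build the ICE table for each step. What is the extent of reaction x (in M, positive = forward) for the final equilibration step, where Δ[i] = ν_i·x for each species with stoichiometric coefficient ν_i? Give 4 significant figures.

x = -0.02491 M

Q₀ = 5.193 vs Keq = 1.6330e-04 ⇒ Q>K, reverse
Step 1:
                   G          C          L
  Initial     0.6698     0.1034    0.02491
  Change     0.04982    0.04982   -0.02491
  Equil       0.7196     0.1532 1.9852e-06
  solve Keq expr → x = -0.02491; check Q = 1.6330e-04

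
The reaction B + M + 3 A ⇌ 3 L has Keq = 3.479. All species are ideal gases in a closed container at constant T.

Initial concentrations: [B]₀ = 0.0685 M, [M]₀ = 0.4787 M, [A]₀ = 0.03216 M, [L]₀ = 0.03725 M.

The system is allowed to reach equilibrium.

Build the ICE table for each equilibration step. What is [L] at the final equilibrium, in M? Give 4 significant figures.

[L]_eq = 0.02306 M

Q₀ = 47.39 vs Keq = 3.479 ⇒ Q>K, reverse
Step 1:
                    B           M           A           L
  init         0.0685      0.4787     0.03216     0.03725
  Δ           0.00473     0.00473     0.01419    -0.01419
  eq          0.07323      0.4834     0.04635     0.02306
  solve Keq expr → x = -0.00473; check Q = 3.479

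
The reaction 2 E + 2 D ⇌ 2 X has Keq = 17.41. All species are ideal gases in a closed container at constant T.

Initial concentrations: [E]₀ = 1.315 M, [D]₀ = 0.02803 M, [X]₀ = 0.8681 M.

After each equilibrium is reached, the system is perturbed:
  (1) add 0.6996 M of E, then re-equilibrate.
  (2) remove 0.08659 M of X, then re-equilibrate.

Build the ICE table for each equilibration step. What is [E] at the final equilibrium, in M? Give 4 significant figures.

[E]_eq = 2.071 M

Q₀ = 554.7 vs Keq = 17.41 ⇒ Q>K, reverse
Step 1:
                  E         D         X
  init        1.315   0.02803    0.8681
  Δ          0.1016    0.1016   -0.1016
  eq          1.417    0.1297    0.7665
  solve Keq expr → x = -0.05082; check Q = 17.41
Then add 0.6996 M of E.
Step 2:
                  E         D         X
  init        2.116    0.1297    0.7665
  Δ        -0.03705  -0.03705   0.03705
  eq          2.079   0.09262    0.8035
  solve Keq expr → x = 0.01852; check Q = 17.41
Then remove 0.08659 M of X.
Step 3:
                  E         D         X
  init        2.079   0.09262    0.7169
  Δ       -0.008637 -0.008637  0.008637
  eq          2.071   0.08398    0.7256
  solve Keq expr → x = 0.004318; check Q = 17.41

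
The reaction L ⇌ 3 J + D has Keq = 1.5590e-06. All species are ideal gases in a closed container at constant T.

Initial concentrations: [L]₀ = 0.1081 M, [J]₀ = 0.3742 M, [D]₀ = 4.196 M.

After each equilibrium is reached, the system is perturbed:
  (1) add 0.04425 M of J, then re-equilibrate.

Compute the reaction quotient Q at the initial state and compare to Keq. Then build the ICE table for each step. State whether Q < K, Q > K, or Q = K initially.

Q₀ = 2.034 vs Keq = 1.5590e-06 ⇒ Q>K, reverse
Step 1:
                    L           J           D
  init         0.1081      0.3742       4.196
  Δ            0.1232     -0.3697     -0.1232
  eq           0.2313    0.004457       4.073
  solve Keq expr → x = -0.1232; check Q = 1.5590e-06
Then add 0.04425 M of J.
Step 2:
                    L           J           D
  init         0.2313     0.04871       4.073
  Δ           0.01472    -0.04415    -0.01472
  eq           0.2461    0.004555       4.058
  solve Keq expr → x = -0.01472; check Q = 1.5590e-06

Q₀ = 2.034; Q > K (proceeds reverse)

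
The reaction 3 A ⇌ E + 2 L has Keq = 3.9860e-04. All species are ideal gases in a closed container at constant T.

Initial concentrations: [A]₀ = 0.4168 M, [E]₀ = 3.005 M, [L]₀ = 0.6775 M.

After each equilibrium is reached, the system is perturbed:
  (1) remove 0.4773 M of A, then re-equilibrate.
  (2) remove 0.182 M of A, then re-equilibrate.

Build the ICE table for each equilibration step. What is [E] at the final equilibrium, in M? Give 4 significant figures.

Q₀ = 19.05 vs Keq = 3.9860e-04 ⇒ Q>K, reverse
Step 1:
                  A         E         L
  I          0.4168     3.005    0.6775
  C          0.9858   -0.3286   -0.6572
  E           1.403     2.676   0.02027
  solve Keq expr → x = -0.3286; check Q = 3.9860e-04
Then remove 0.4773 M of A.
Step 2:
                  A         E         L
  I          0.9253     2.676   0.02027
  C         0.01374 -0.004579 -0.009158
  E          0.9391     2.672   0.01112
  solve Keq expr → x = -0.004579; check Q = 3.9860e-04
Then remove 0.182 M of A.
Step 3:
                  A         E         L
  I          0.7571     2.672   0.01112
  C        0.004493 -0.001498 -0.002995
  E          0.7616      2.67   0.00812
  solve Keq expr → x = -0.001498; check Q = 3.9860e-04

[E]_eq = 2.67 M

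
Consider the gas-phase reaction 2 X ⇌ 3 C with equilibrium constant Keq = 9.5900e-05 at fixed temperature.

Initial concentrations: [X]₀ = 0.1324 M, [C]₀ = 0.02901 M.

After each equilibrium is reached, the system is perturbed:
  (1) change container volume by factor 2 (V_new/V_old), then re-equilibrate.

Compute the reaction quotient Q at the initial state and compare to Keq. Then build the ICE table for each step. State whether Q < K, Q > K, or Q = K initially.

Q₀ = 0.001393 vs Keq = 9.5900e-05 ⇒ Q>K, reverse
Step 1:
                    X           C
  I            0.1324     0.02901
  C           0.01098    -0.01647
  E            0.1434     0.01254
  solve Keq expr → x = -0.00549; check Q = 9.5900e-05
Then change container volume by factor 2 (V_new/V_old).
Step 2:
                    X           C
  I           0.07169     0.00627
  C         -0.001036    0.001553
  E           0.07065    0.007823
  solve Keq expr → x = 5.1778e-04; check Q = 9.5900e-05

Q₀ = 0.001393; Q > K (proceeds reverse)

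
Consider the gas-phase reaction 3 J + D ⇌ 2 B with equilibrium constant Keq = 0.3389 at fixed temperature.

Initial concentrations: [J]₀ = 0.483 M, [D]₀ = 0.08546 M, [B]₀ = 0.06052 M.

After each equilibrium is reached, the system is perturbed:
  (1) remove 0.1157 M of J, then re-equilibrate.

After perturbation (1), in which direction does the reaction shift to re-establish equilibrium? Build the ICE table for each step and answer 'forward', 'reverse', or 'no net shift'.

Q₀ = 0.3804 vs Keq = 0.3389 ⇒ Q>K, reverse
Step 1:
                   J          D          B
  I            0.483    0.08546    0.06052
  C         0.003547   0.001182  -0.002365
  E           0.4865    0.08664    0.05816
  solve Keq expr → x = -0.001182; check Q = 0.3389
Then remove 0.1157 M of J.
Step 2:
                   J          D          B
  I           0.3708    0.08664    0.05816
  C           0.0215   0.007168   -0.01434
  E           0.3924    0.09381    0.04382
  solve Keq expr → x = -0.007168; check Q = 0.3389

Direction: reverse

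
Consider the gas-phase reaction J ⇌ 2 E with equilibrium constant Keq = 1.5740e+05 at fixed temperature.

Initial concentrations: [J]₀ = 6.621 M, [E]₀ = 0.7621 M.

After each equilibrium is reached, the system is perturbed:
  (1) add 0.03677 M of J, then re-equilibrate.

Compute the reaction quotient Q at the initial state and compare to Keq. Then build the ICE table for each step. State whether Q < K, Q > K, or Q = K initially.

Q₀ = 0.08772 vs Keq = 1.5740e+05 ⇒ Q<K, forward
Step 1:
                  J         E
  I           6.621    0.7621
  C           -6.62     13.24
  E        0.001246        14
  solve Keq expr → x = 6.62; check Q = 1.5740e+05
Then add 0.03677 M of J.
Step 2:
                  J         E
  I         0.03802        14
  C        -0.03676   0.07351
  E        0.001259     14.08
  solve Keq expr → x = 0.03676; check Q = 1.5740e+05

Q₀ = 0.08772; Q < K (proceeds forward)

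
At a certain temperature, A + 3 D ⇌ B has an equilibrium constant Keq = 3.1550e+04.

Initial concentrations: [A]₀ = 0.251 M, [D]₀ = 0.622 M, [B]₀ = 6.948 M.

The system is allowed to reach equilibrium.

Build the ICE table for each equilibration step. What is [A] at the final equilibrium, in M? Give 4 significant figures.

Q₀ = 115 vs Keq = 3.1550e+04 ⇒ Q<K, forward
Step 1:
                   A          D          B
  I            0.251      0.622      6.948
  C          -0.1619    -0.4857     0.1619
  E          0.08909     0.1363       7.11
  solve Keq expr → x = 0.1619; check Q = 3.1550e+04

[A]_eq = 0.08909 M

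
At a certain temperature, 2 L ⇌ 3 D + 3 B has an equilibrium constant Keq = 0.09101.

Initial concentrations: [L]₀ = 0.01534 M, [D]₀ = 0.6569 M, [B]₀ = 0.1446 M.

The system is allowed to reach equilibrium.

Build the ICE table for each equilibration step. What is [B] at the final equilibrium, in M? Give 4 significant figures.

Q₀ = 3.642 vs Keq = 0.09101 ⇒ Q>K, reverse
Step 1:
                    L           D           B
  I           0.01534      0.6569      0.1446
  C           0.03198    -0.04796    -0.04796
  E           0.04732      0.6089     0.09664
  solve Keq expr → x = -0.01599; check Q = 0.09101

[B]_eq = 0.09664 M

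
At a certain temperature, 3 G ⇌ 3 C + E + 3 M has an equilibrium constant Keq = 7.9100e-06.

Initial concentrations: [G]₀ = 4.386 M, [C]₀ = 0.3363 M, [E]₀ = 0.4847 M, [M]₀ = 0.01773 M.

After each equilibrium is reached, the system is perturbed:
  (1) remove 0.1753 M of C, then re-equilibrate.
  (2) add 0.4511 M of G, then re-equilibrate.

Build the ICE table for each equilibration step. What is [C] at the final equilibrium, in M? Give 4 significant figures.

[C]_eq = 0.4114 M

Q₀ = 1.2178e-09 vs Keq = 7.9100e-06 ⇒ Q<K, forward
Step 1:
                   G          C          E          M
  I            4.386     0.3363     0.4847    0.01773
  C          -0.1807     0.1807    0.06023     0.1807
  E            4.205      0.517     0.5449     0.1984
  solve Keq expr → x = 0.06023; check Q = 7.9100e-06
Then remove 0.1753 M of C.
Step 2:
                   G          C          E          M
  I            4.205     0.3417     0.5449     0.1984
  C         -0.05442    0.05442    0.01814    0.05442
  E            4.151     0.3961     0.5631     0.2528
  solve Keq expr → x = 0.01814; check Q = 7.9100e-06
Then add 0.4511 M of G.
Step 3:
                   G          C          E          M
  I            4.602     0.3961     0.5631     0.2528
  C         -0.01533    0.01533   0.005109    0.01533
  E            4.587     0.4114     0.5682     0.2682
  solve Keq expr → x = 0.005109; check Q = 7.9100e-06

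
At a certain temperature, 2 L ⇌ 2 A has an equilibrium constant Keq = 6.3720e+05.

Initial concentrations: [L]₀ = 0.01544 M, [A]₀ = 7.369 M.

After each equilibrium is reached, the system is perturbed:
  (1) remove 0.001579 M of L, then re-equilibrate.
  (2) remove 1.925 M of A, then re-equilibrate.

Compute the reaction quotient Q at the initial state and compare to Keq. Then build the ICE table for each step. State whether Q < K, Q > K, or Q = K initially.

Q₀ = 2.2778e+05; Q < K (proceeds forward)

Q₀ = 2.2778e+05 vs Keq = 6.3720e+05 ⇒ Q<K, forward
Step 1:
                  L         A
  I         0.01544     7.369
  C       -0.006201  0.006201
  E        0.009239     7.375
  solve Keq expr → x = 0.0031; check Q = 6.3720e+05
Then remove 0.001579 M of L.
Step 2:
                  L         A
  I         0.00766     7.375
  C        0.001577 -0.001577
  E        0.009237     7.374
  solve Keq expr → x = -7.8851e-04; check Q = 6.3720e+05
Then remove 1.925 M of A.
Step 3:
                  L         A
  I        0.009237     5.449
  C       -0.002409  0.002409
  E        0.006829     5.451
  solve Keq expr → x = 0.001204; check Q = 6.3720e+05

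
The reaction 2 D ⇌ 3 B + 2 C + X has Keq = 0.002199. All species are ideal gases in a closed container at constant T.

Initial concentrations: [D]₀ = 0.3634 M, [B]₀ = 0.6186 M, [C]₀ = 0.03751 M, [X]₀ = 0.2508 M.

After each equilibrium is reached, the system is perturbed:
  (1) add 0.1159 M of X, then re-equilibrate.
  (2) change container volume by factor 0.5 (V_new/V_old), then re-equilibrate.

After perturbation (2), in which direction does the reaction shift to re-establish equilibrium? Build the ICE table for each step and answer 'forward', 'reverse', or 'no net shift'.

Direction: reverse

Q₀ = 6.3253e-04 vs Keq = 0.002199 ⇒ Q<K, forward
Step 1:
                  D         B         C         X
  I          0.3634    0.6186   0.03751    0.2508
  C        -0.02198   0.03298   0.02198   0.01099
  E          0.3414    0.6516   0.05949    0.2618
  solve Keq expr → x = 0.01099; check Q = 0.002199
Then add 0.1159 M of X.
Step 2:
                  D         B         C         X
  I          0.3414    0.6516   0.05949    0.3777
  C        0.007335    -0.011 -0.007335 -0.003668
  E          0.3488    0.6406   0.05216     0.374
  solve Keq expr → x = -0.003668; check Q = 0.002199
Then change container volume by factor 0.5 (V_new/V_old).
Step 3:
                  D         B         C         X
  I          0.6975     1.281    0.1043     0.748
  C         0.07081   -0.1062  -0.07081   -0.0354
  E          0.7683     1.175   0.03351    0.7126
  solve Keq expr → x = -0.0354; check Q = 0.002199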